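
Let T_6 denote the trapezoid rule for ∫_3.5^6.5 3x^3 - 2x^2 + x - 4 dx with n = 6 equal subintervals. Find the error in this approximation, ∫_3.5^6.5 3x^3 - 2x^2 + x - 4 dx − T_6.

Exact integral: ∫_3.5^6.5 f(x) dx = 1074.75.
T_6 = 1080.125.
Error = 1074.75 − 1080.125 = -5.375.

-5.375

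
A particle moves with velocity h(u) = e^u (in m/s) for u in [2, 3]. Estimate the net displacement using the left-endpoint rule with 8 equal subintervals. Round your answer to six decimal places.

Δu = (3 − 2)/8 = 0.125.
Left endpoints: 2, 2.125, 2.25, 2.375, 2.5, 2.625, 2.75, 2.875.
h(2) ≈ 7.389056, h(2.125) ≈ 8.372897, h(2.25) ≈ 9.487736, h(2.375) ≈ 10.751013, h(2.5) ≈ 12.182494, h(2.625) ≈ 13.804574, h(2.75) ≈ 15.642632, h(2.875) ≈ 17.725424.
Sum = Δu · [h(2) + h(2.125) + h(2.25) + ...].
Sum ≈ 11.919478.

11.919478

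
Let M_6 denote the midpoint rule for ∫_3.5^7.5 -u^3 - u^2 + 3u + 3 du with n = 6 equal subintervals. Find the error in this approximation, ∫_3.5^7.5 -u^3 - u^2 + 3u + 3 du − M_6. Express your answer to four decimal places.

-2.5926

Exact integral: ∫_3.5^7.5 f(u) du ≈ -801.833333.
M_6 ≈ -799.240741.
Error ≈ -801.833333 − (-799.240741) ≈ -2.5926.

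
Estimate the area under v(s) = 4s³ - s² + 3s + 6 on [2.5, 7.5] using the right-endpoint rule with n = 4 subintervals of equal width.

4165.15625

Δs = (7.5 − 2.5)/4 = 1.25.
Right endpoints: 3.75, 5, 6.25, 7.5.
v(3.75) = 214.125, v(5) = 496, v(6.25) = 962.25, v(7.5) = 1659.75.
Sum = Δs · [v(3.75) + v(5) + v(6.25) + v(7.5)].
Sum = 4165.15625.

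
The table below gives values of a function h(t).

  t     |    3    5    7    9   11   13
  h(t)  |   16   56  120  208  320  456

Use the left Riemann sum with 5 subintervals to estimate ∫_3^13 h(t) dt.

1440

Δt = 2.
Sum = 2·[16 + 56 + 120 + 208 + 320] = 1440.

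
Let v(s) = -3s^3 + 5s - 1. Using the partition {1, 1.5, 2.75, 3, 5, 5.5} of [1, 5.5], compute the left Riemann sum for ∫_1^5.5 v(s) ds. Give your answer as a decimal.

Subinterval widths: 0.5, 1.25, 0.25, 2, 0.5.
Left endpoints: 1, 1.5, 2.75, 3, 5.
v(1) = 1, v(1.5) = -3.625, v(2.75) = -49.640625, v(3) = -67, v(5) = -351.
Sum = Σ Δs_i · v(s_i).
Sum = -325.94140625.

-325.94140625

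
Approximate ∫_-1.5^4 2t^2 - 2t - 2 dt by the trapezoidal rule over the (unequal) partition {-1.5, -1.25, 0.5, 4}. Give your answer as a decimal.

Subinterval widths: 0.25, 1.75, 3.5.
f(-1.5) = 5.5, f(-1.25) = 3.625, f(0.5) = -2.5, f(4) = 22.
On each subinterval the trapezoid contributes (Δt_i/2)·[f(t_{i-1}) + f(t_i)].
Sum = 36.25.

36.25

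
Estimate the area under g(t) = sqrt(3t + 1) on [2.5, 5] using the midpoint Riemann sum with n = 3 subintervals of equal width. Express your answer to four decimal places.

Δt = (5 − 2.5)/3 = 5/6.
Midpoints: 35/12, 3.75, 55/12.
g(35/12) ≈ 3.1225, g(3.75) ≈ 3.5000, g(55/12) ≈ 3.8406.
Sum = Δt · [g(35/12) + g(3.75) + g(55/12)].
Sum ≈ 8.7192.

8.7192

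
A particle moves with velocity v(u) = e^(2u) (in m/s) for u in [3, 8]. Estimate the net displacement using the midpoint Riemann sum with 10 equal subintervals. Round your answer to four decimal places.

Δu = (8 − 3)/10 = 0.5.
Midpoints: 3.25, 3.75, 4.25, 4.75, 5.25, 5.75, 6.25, 6.75, 7.25, 7.75.
v(3.25) ≈ 665.1416, v(3.75) ≈ 1808.0424, v(4.25) ≈ 4914.7688, v(4.75) ≈ 13359.7268, v(5.25) ≈ 36315.5027, v(5.75) ≈ 98715.7710, v(6.25) ≈ 268337.2865, v(6.75) ≈ 729416.3698, v(7.25) ≈ 1982759.2635, v(7.75) ≈ 5389698.4763.
Sum = Δu · [v(3.25) + v(3.75) + v(4.25) + ...].
Sum ≈ 4262995.1748.

4262995.1748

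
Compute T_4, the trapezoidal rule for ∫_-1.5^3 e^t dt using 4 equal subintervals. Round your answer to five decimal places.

Δt = (3 − (-1.5))/4 = 1.125.
f(-1.5) ≈ 0.22313, f(-0.375) ≈ 0.68729, f(0.75) ≈ 2.11700, f(1.875) ≈ 6.52082, f(3) ≈ 20.08554.
T_4 = (Δt/2)·[f(t_0) + 2f(t_1) + 2f(t_2) + 2f(t_3) + f(t_4)].
Sum ≈ 21.91437.

21.91437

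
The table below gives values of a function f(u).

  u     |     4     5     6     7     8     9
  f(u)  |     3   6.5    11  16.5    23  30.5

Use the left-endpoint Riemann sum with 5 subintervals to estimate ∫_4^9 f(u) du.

Δu = 1.
Sum = 1·[3 + 6.5 + 11 + 16.5 + 23] = 60.

60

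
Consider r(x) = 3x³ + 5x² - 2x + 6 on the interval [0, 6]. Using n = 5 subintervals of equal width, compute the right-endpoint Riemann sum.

1867.68

Δx = (6 − 0)/5 = 1.2.
Right endpoints: 1.2, 2.4, 3.6, 4.8, 6.
r(1.2) = 15.984, r(2.4) = 71.472, r(3.6) = 203.568, r(4.8) = 443.376, r(6) = 822.
Sum = Δx · [r(1.2) + r(2.4) + r(3.6) + r(4.8) + r(6)].
Sum = 1867.68.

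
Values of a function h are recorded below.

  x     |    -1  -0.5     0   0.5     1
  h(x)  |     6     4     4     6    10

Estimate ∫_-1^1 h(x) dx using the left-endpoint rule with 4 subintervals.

10

Δx = 0.5.
Sum = 0.5·[6 + 4 + 4 + 6] = 10.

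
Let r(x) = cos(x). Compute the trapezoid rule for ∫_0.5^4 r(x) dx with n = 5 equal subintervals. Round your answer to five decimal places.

-1.18533

Δx = (4 − 0.5)/5 = 0.7.
r(0.5) ≈ 0.87758, r(1.2) ≈ 0.36236, r(1.9) ≈ -0.32329, r(2.6) ≈ -0.85689, r(3.3) ≈ -0.98748, r(4) ≈ -0.65364.
T_5 = (Δx/2)·[r(x_0) + 2r(x_1) + ... + 2r(x_{4}) + r(x_5)].
Sum ≈ -1.18533.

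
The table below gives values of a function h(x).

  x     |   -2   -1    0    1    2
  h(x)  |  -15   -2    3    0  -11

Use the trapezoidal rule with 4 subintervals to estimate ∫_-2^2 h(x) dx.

-12

Δx = 1.
T_4 = (1/2)·[(-15) + 2·(-2) + 2·3 + 2·0 + (-11)] = -12.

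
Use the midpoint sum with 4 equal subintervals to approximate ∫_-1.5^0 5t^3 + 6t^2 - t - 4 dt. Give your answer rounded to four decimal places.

-4.3608

Δt = (0 − (-1.5))/4 = 0.375.
Midpoints: -1.3125, -0.9375, -0.5625, -0.1875.
f(-1.3125) = -14977/4096, f(-0.9375) = -7819/4096, f(-0.5625) = -9949/4096, f(-0.1875) = -14887/4096.
Sum = Δt · [f(-1.3125) + f(-0.9375) + f(-0.5625) + f(-0.1875)].
Sum ≈ -4.3608.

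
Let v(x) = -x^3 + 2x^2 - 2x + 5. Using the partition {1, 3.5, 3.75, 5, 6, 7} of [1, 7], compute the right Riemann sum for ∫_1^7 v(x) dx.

Subinterval widths: 2.5, 0.25, 1.25, 1, 1.
Right endpoints: 3.5, 3.75, 5, 6, 7.
v(3.5) = -20.375, v(3.75) = -27.109375, v(5) = -80, v(6) = -151, v(7) = -254.
Sum = Σ Δx_i · v(x_i).
Sum = -562.71484375.

-562.71484375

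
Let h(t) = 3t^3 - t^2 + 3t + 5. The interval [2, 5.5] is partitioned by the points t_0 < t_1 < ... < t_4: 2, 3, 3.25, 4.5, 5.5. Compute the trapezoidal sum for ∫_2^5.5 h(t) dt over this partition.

Subinterval widths: 1, 0.25, 1.25, 1.
h(2) = 31, h(3) = 86, h(3.25) = 107.171875, h(4.5) = 271.625, h(5.5) = 490.375.
On each subinterval the trapezoid contributes (Δt_i/2)·[h(t_{i-1}) + h(t_i)].
Sum = 700.39453125.

700.39453125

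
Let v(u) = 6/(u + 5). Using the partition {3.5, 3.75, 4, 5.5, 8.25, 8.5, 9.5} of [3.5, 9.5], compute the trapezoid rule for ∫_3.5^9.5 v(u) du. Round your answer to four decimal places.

3.2212

Subinterval widths: 0.25, 0.25, 1.5, 2.75, 0.25, 1.
v(3.5) = 12/17, v(3.75) = 24/35, v(4) = 2/3, v(5.5) = 4/7, v(8.25) = 24/53, v(8.5) = 4/9, v(9.5) = 12/29.
On each subinterval the trapezoid contributes (Δu_i/2)·[v(u_{i-1}) + v(u_i)].
Sum ≈ 3.2212.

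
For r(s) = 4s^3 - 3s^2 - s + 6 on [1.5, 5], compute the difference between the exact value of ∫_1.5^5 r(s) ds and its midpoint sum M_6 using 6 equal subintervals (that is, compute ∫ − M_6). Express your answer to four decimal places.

3.5729

Exact integral: ∫_1.5^5 r(s) ds = 507.9375.
M_6 ≈ 504.364583.
Error ≈ 507.9375 − 504.364583 ≈ 3.5729.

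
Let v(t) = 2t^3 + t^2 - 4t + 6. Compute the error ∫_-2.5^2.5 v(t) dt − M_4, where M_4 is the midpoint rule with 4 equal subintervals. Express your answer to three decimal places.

Exact integral: ∫_-2.5^2.5 v(t) dt ≈ 40.41667.
M_4 = 39.765625.
Error ≈ 40.41667 − 39.765625 ≈ 0.651.

0.651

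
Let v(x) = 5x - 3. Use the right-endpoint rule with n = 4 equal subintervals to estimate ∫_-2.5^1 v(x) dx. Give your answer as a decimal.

Δx = (1 − (-2.5))/4 = 0.875.
Right endpoints: -1.625, -0.75, 0.125, 1.
v(-1.625) = -11.125, v(-0.75) = -6.75, v(0.125) = -2.375, v(1) = 2.
Sum = Δx · [v(-1.625) + v(-0.75) + v(0.125) + v(1)].
Sum = -15.96875.

-15.96875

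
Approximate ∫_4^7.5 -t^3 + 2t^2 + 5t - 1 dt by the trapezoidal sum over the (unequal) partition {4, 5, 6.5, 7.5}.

Subinterval widths: 1, 1.5, 1.
f(4) = -13, f(5) = -51, f(6.5) = -158.625, f(7.5) = -272.875.
On each subinterval the trapezoid contributes (Δt_i/2)·[f(t_{i-1}) + f(t_i)].
Sum = -404.96875.

-404.96875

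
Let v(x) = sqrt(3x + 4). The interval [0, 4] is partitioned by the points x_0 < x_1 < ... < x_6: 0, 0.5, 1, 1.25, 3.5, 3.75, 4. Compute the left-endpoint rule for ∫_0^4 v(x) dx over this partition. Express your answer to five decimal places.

Subinterval widths: 0.5, 0.5, 0.25, 2.25, 0.25, 0.25.
Left endpoints: 0, 0.5, 1, 1.25, 3.5, 3.75.
v(0) ≈ 2.00000, v(0.5) ≈ 2.34521, v(1) ≈ 2.64575, v(1.25) ≈ 2.78388, v(3.5) ≈ 3.80789, v(3.75) ≈ 3.90512.
Sum = Σ Δx_i · v(x_i).
Sum ≈ 11.02603.

11.02603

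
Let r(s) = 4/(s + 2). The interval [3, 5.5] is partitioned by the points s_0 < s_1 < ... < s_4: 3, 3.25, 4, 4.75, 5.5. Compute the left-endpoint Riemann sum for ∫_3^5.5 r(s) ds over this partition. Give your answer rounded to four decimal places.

Subinterval widths: 0.25, 0.75, 0.75, 0.75.
Left endpoints: 3, 3.25, 4, 4.75.
r(3) = 0.8, r(3.25) = 16/21, r(4) = 2/3, r(4.75) = 16/27.
Sum = Σ Δs_i · r(s_i).
Sum ≈ 1.7159.

1.7159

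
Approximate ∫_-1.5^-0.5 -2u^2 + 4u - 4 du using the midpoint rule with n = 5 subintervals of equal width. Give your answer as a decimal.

-10.16

Δu = (-0.5 − (-1.5))/5 = 0.2.
Midpoints: -1.4, -1.2, -1, -0.8, -0.6.
f(-1.4) = -13.52, f(-1.2) = -11.68, f(-1) = -10, f(-0.8) = -8.48, f(-0.6) = -7.12.
Sum = Δu · [f(-1.4) + f(-1.2) + f(-1) + f(-0.8) + f(-0.6)].
Sum = -10.16.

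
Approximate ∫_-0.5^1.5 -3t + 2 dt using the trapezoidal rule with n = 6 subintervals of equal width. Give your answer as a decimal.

Δt = (1.5 − (-0.5))/6 = 1/3.
f(-0.5) = 3.5, f(-1/6) = 2.5, f(1/6) = 1.5, f(0.5) = 0.5, f(5/6) = -0.5, f(7/6) = -1.5, f(1.5) = -2.5.
T_6 = (Δt/2)·[f(t_0) + 2f(t_1) + ... + 2f(t_{5}) + f(t_6)].
Sum = 1.

1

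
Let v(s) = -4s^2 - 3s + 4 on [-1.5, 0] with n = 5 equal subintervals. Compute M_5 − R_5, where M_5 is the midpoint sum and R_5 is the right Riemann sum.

-0.54

M_5 = 4.92.
R_5 = 5.46.
M_5 − R_5 = -0.54.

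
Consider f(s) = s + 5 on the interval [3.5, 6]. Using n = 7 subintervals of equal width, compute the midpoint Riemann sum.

Δs = (6 − 3.5)/7 = 5/14.
Midpoints: 103/28, 113/28, 123/28, 4.75, 143/28, 153/28, 163/28.
f(103/28) = 243/28, f(113/28) = 253/28, f(123/28) = 263/28, f(4.75) = 9.75, f(143/28) = 283/28, f(153/28) = 293/28, f(163/28) = 303/28.
Sum = Δs · [f(103/28) + f(113/28) + f(123/28) + ...].
Sum = 24.375.

24.375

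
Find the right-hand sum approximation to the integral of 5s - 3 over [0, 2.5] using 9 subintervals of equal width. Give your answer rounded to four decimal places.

9.8611

Δs = (2.5 − 0)/9 = 5/18.
Right endpoints: 5/18, 5/9, 5/6, 10/9, 25/18, 5/3, 35/18, 20/9, 2.5.
f(5/18) = -29/18, f(5/9) = -2/9, f(5/6) = 7/6, f(10/9) = 23/9, f(25/18) = 71/18, f(5/3) = 16/3, f(35/18) = 121/18, f(20/9) = 73/9, f(2.5) = 9.5.
Sum = Δs · [f(5/18) + f(5/9) + f(5/6) + ...].
Sum ≈ 9.8611.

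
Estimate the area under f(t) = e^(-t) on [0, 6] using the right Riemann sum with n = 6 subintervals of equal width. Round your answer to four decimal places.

0.5805

Δt = (6 − 0)/6 = 1.
Right endpoints: 1, 2, 3, 4, 5, 6.
f(1) ≈ 0.3679, f(2) ≈ 0.1353, f(3) ≈ 0.0498, f(4) ≈ 0.0183, f(5) ≈ 0.0067, f(6) ≈ 0.0025.
Sum = Δt · [f(1) + f(2) + f(3) + ...].
Sum ≈ 0.5805.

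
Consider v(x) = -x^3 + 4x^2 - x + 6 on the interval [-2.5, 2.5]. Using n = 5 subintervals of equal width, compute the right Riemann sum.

Δx = (2.5 − (-2.5))/5 = 1.
Right endpoints: -1.5, -0.5, 0.5, 1.5, 2.5.
v(-1.5) = 19.875, v(-0.5) = 7.625, v(0.5) = 6.375, v(1.5) = 10.125, v(2.5) = 12.875.
Sum = Δx · [v(-1.5) + v(-0.5) + v(0.5) + v(1.5) + v(2.5)].
Sum = 56.875.

56.875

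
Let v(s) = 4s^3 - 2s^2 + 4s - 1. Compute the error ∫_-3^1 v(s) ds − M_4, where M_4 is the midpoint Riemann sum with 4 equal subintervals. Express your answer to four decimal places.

-4.6667

Exact integral: ∫_-3^1 v(s) ds ≈ -118.666667.
M_4 = -114.
Error ≈ -118.666667 − (-114) ≈ -4.6667.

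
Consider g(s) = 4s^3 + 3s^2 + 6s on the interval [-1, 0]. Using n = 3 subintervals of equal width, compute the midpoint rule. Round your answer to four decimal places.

-2.9722

Δs = (0 − (-1))/3 = 1/3.
Midpoints: -5/6, -0.5, -1/6.
g(-5/6) = -565/108, g(-0.5) = -2.75, g(-1/6) = -101/108.
Sum = Δs · [g(-5/6) + g(-0.5) + g(-1/6)].
Sum ≈ -2.9722.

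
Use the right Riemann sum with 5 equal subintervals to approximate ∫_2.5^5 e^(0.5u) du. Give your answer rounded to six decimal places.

19.647789

Δu = (5 − 2.5)/5 = 0.5.
Right endpoints: 3, 3.5, 4, 4.5, 5.
f(3) ≈ 4.481689, f(3.5) ≈ 5.754603, f(4) ≈ 7.389056, f(4.5) ≈ 9.487736, f(5) ≈ 12.182494.
Sum = Δu · [f(3) + f(3.5) + f(4) + f(4.5) + f(5)].
Sum ≈ 19.647789.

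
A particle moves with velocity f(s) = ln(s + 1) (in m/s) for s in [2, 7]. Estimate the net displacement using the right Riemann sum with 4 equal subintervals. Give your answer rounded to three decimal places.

8.926

Δs = (7 − 2)/4 = 1.25.
Right endpoints: 3.25, 4.5, 5.75, 7.
f(3.25) ≈ 1.447, f(4.5) ≈ 1.705, f(5.75) ≈ 1.910, f(7) ≈ 2.079.
Sum = Δs · [f(3.25) + f(4.5) + f(5.75) + f(7)].
Sum ≈ 8.926.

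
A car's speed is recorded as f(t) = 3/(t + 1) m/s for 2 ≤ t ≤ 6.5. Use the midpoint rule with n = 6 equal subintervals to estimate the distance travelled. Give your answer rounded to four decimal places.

2.7424

Δt = (6.5 − 2)/6 = 0.75.
Midpoints: 2.375, 3.125, 3.875, 4.625, 5.375, 6.125.
f(2.375) = 8/9, f(3.125) = 8/11, f(3.875) = 8/13, f(4.625) = 8/15, f(5.375) = 8/17, f(6.125) = 8/19.
Sum = Δt · [f(2.375) + f(3.125) + f(3.875) + ...].
Sum ≈ 2.7424.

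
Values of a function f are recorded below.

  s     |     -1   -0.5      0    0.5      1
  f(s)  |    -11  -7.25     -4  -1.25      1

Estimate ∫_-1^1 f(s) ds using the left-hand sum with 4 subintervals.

Δs = 0.5.
Sum = 0.5·[(-11) + (-7.25) + (-4) + (-1.25)] = -11.75.

-11.75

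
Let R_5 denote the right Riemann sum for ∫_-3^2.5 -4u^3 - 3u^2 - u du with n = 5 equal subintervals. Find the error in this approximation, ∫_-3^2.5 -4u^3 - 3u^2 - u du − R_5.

92.2625

Exact integral: ∫_-3^2.5 f(u) du = 0.6875.
R_5 = -91.575.
Error = 0.6875 − (-91.575) = 92.2625.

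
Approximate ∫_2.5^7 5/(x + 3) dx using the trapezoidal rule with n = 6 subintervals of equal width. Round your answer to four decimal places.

Δx = (7 − 2.5)/6 = 0.75.
f(2.5) = 10/11, f(3.25) = 0.8, f(4) = 5/7, f(4.75) = 20/31, f(5.5) = 10/17, f(6.25) = 20/37, f(7) = 0.5.
T_6 = (Δx/2)·[f(x_0) + 2f(x_1) + ... + 2f(x_{5}) + f(x_6)].
Sum ≈ 2.9946.

2.9946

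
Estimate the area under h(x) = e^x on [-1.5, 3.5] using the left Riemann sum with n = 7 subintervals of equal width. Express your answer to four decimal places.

22.5318

Δx = (3.5 − (-1.5))/7 = 5/7.
Left endpoints: -1.5, -11/14, -1/14, 9/14, 19/14, 29/14, 39/14.
h(-1.5) ≈ 0.2231, h(-11/14) ≈ 0.4558, h(-1/14) ≈ 0.9311, h(9/14) ≈ 1.9019, h(19/14) ≈ 3.8851, h(29/14) ≈ 7.9362, h(39/14) ≈ 16.2114.
Sum = Δx · [h(-1.5) + h(-11/14) + h(-1/14) + ...].
Sum ≈ 22.5318.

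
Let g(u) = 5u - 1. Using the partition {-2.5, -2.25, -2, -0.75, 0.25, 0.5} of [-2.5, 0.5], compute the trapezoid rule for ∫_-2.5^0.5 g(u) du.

Subinterval widths: 0.25, 0.25, 1.25, 1, 0.25.
g(-2.5) = -13.5, g(-2.25) = -12.25, g(-2) = -11, g(-0.75) = -4.75, g(0.25) = 0.25, g(0.5) = 1.5.
On each subinterval the trapezoid contributes (Δu_i/2)·[g(u_{i-1}) + g(u_i)].
Sum = -18.

-18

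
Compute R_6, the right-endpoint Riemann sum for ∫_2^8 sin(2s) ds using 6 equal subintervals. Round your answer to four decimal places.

Δs = (8 − 2)/6 = 1.
Right endpoints: 3, 4, 5, 6, 7, 8.
f(3) ≈ -0.2794, f(4) ≈ 0.9894, f(5) ≈ -0.5440, f(6) ≈ -0.5366, f(7) ≈ 0.9906, f(8) ≈ -0.2879.
Sum = Δs · [f(3) + f(4) + f(5) + ...].
Sum ≈ 0.3321.

0.3321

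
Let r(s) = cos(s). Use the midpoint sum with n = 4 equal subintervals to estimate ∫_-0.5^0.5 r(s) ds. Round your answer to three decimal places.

Δs = (0.5 − (-0.5))/4 = 0.25.
Midpoints: -0.375, -0.125, 0.125, 0.375.
r(-0.375) ≈ 0.931, r(-0.125) ≈ 0.992, r(0.125) ≈ 0.992, r(0.375) ≈ 0.931.
Sum = Δs · [r(-0.375) + r(-0.125) + r(0.125) + r(0.375)].
Sum ≈ 0.961.

0.961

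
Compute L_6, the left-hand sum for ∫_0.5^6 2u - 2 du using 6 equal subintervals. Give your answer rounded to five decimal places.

Δu = (6 − 0.5)/6 = 11/12.
Left endpoints: 0.5, 17/12, 7/3, 3.25, 25/6, 61/12.
f(0.5) = -1, f(17/12) = 5/6, f(7/3) = 8/3, f(3.25) = 4.5, f(25/6) = 19/3, f(61/12) = 49/6.
Sum = Δu · [f(0.5) + f(17/12) + f(7/3) + ...].
Sum ≈ 19.70833.

19.70833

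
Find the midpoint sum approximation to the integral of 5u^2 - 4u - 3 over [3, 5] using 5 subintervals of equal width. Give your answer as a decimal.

125.2

Δu = (5 − 3)/5 = 0.4.
Midpoints: 3.2, 3.6, 4, 4.4, 4.8.
f(3.2) = 35.4, f(3.6) = 47.4, f(4) = 61, f(4.4) = 76.2, f(4.8) = 93.
Sum = Δu · [f(3.2) + f(3.6) + f(4) + f(4.4) + f(4.8)].
Sum = 125.2.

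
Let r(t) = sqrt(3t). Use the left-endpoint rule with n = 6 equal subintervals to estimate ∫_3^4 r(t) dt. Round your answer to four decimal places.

3.1988

Δt = (4 − 3)/6 = 1/6.
Left endpoints: 3, 19/6, 10/3, 3.5, 11/3, 23/6.
r(3) ≈ 3.0000, r(19/6) ≈ 3.0822, r(10/3) ≈ 3.1623, r(3.5) ≈ 3.2404, r(11/3) ≈ 3.3166, r(23/6) ≈ 3.3912.
Sum = Δt · [r(3) + r(19/6) + r(10/3) + ...].
Sum ≈ 3.1988.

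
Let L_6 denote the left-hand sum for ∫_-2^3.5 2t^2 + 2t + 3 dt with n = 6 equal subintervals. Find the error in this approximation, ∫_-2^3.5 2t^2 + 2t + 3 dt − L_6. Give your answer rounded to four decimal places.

11.0637

Exact integral: ∫_-2^3.5 f(t) dt ≈ 58.666667.
L_6 ≈ 47.603009.
Error ≈ 58.666667 − 47.603009 ≈ 11.0637.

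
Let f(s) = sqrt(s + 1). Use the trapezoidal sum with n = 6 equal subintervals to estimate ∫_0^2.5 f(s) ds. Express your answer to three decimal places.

Δs = (2.5 − 0)/6 = 5/12.
f(0) ≈ 1.000, f(5/12) ≈ 1.190, f(5/6) ≈ 1.354, f(1.25) ≈ 1.500, f(5/3) ≈ 1.633, f(25/12) ≈ 1.756, f(2.5) ≈ 1.871.
T_6 = (Δs/2)·[f(s_0) + 2f(s_1) + ... + 2f(s_{5}) + f(s_6)].
Sum ≈ 3.695.

3.695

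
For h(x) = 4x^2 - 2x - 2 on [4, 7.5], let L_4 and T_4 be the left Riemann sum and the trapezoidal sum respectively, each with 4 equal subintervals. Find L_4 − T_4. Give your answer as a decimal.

-67.375

L_4 = 364.328125.
T_4 = 431.703125.
L_4 − T_4 = -67.375.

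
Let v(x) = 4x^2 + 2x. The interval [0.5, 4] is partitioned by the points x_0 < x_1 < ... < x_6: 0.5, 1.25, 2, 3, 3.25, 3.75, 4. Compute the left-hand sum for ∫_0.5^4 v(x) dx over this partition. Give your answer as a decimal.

Subinterval widths: 0.75, 0.75, 1, 0.25, 0.5, 0.25.
Left endpoints: 0.5, 1.25, 2, 3, 3.25, 3.75.
v(0.5) = 2, v(1.25) = 8.75, v(2) = 20, v(3) = 42, v(3.25) = 48.75, v(3.75) = 63.75.
Sum = Σ Δx_i · v(x_i).
Sum = 78.875.

78.875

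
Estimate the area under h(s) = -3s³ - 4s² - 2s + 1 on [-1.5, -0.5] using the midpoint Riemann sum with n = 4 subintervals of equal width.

Δs = (-0.5 − (-1.5))/4 = 0.25.
Midpoints: -1.375, -1.125, -0.875, -0.625.
h(-1.375) = 2041/512, h(-1.125) = 1259/512, h(-0.875) = 869/512, h(-0.625) = 727/512.
Sum = Δs · [h(-1.375) + h(-1.125) + h(-0.875) + h(-0.625)].
Sum = 2.390625.

2.390625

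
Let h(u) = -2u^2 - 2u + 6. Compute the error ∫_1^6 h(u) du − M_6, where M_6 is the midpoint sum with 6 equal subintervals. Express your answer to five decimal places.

Exact integral: ∫_1^6 h(u) du ≈ -148.3333333.
M_6 ≈ -147.7546296.
Error ≈ -148.3333333 − (-147.7546296) ≈ -0.57870.

-0.57870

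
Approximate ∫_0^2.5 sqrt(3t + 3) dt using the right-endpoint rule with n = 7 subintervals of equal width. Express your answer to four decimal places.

Δt = (2.5 − 0)/7 = 5/14.
Right endpoints: 5/14, 5/7, 15/14, 10/7, 25/14, 15/7, 2.5.
f(5/14) ≈ 2.0178, f(5/7) ≈ 2.2678, f(15/14) ≈ 2.4928, f(10/7) ≈ 2.6992, f(25/14) ≈ 2.8909, f(15/7) ≈ 3.0706, f(2.5) ≈ 3.2404.
Sum = Δt · [f(5/14) + f(5/7) + f(15/14) + ...].
Sum ≈ 6.6712.

6.6712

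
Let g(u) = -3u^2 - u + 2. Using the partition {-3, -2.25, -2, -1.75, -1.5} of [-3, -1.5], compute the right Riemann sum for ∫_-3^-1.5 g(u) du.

-12.375

Subinterval widths: 0.75, 0.25, 0.25, 0.25.
Right endpoints: -2.25, -2, -1.75, -1.5.
g(-2.25) = -10.9375, g(-2) = -8, g(-1.75) = -5.4375, g(-1.5) = -3.25.
Sum = Σ Δu_i · g(u_i).
Sum = -12.375.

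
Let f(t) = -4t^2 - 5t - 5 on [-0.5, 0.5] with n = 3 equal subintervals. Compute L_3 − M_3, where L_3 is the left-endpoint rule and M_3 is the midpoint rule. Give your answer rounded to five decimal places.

0.72222

L_3 ≈ -4.5740741.
M_3 ≈ -5.2962963.
L_3 − M_3 ≈ 0.72222.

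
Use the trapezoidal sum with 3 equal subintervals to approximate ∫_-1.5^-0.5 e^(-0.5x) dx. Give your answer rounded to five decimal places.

1.66980

Δx = (-0.5 − (-1.5))/3 = 1/3.
f(-1.5) ≈ 2.11700, f(-7/6) ≈ 1.79200, f(-5/6) ≈ 1.51690, f(-0.5) ≈ 1.28403.
T_3 = (Δx/2)·[f(x_0) + 2f(x_1) + 2f(x_2) + f(x_3)].
Sum ≈ 1.66980.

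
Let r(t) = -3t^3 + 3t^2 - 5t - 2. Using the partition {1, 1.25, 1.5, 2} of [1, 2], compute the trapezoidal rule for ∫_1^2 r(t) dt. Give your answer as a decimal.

-14.05859375

Subinterval widths: 0.25, 0.25, 0.5.
r(1) = -7, r(1.25) = -9.421875, r(1.5) = -12.875, r(2) = -24.
On each subinterval the trapezoid contributes (Δt_i/2)·[r(t_{i-1}) + r(t_i)].
Sum = -14.05859375.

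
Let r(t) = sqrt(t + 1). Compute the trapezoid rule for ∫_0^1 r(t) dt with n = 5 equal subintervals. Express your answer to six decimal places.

1.218464

Δt = (1 − 0)/5 = 0.2.
r(0) ≈ 1.000000, r(0.2) ≈ 1.095445, r(0.4) ≈ 1.183216, r(0.6) ≈ 1.264911, r(0.8) ≈ 1.341641, r(1) ≈ 1.414214.
T_5 = (Δt/2)·[r(t_0) + 2r(t_1) + ... + 2r(t_{4}) + r(t_5)].
Sum ≈ 1.218464.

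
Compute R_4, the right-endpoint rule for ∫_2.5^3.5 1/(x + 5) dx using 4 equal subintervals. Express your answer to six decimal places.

Δx = (3.5 − 2.5)/4 = 0.25.
Right endpoints: 2.75, 3, 3.25, 3.5.
f(2.75) = 4/31, f(3) = 0.125, f(3.25) = 4/33, f(3.5) = 2/17.
Sum = Δx · [f(2.75) + f(3) + f(3.25) + f(3.5)].
Sum ≈ 0.123223.

0.123223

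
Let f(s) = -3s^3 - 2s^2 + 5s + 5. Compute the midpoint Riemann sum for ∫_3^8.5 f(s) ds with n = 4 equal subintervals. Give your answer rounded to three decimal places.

Δs = (8.5 − 3)/4 = 1.375.
Midpoints: 3.6875, 5.0625, 6.4375, 7.8125.
f(3.6875) = -631529/4096, f(5.0625) = -1680115/4096, f(6.4375) = -3465349/4096, f(7.8125) = -6178895/4096.
Sum = Δs · [f(3.6875) + f(5.0625) + f(6.4375) + f(7.8125)].
Sum ≈ -4013.512.

-4013.512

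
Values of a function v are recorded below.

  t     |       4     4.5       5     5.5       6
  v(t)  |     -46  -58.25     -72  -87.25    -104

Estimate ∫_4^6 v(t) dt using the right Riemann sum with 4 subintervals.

-160.75

Δt = 0.5.
Sum = 0.5·[(-58.25) + (-72) + (-87.25) + (-104)] = -160.75.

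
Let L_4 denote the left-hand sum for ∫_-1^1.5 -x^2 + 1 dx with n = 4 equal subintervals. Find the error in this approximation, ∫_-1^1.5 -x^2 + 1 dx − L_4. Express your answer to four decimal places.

-0.2279

Exact integral: ∫_-1^1.5 f(x) dx ≈ 1.041667.
L_4 = 1.26953125.
Error ≈ 1.041667 − 1.26953125 ≈ -0.2279.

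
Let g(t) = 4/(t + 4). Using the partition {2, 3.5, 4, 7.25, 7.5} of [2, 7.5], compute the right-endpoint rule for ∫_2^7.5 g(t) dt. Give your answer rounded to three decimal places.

Subinterval widths: 1.5, 0.5, 3.25, 0.25.
Right endpoints: 3.5, 4, 7.25, 7.5.
g(3.5) = 8/15, g(4) = 0.5, g(7.25) = 16/45, g(7.5) = 8/23.
Sum = Σ Δt_i · g(t_i).
Sum ≈ 2.293.

2.293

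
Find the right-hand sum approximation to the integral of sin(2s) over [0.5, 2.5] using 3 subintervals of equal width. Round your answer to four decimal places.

Δs = (2.5 − 0.5)/3 = 2/3.
Right endpoints: 7/6, 11/6, 2.5.
f(7/6) ≈ 0.7231, f(11/6) ≈ -0.5013, f(2.5) ≈ -0.9589.
Sum = Δs · [f(7/6) + f(11/6) + f(2.5)].
Sum ≈ -0.4914.

-0.4914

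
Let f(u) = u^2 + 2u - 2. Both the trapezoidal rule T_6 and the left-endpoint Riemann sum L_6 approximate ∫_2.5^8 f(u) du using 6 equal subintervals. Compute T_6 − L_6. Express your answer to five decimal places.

T_6 ≈ 212.9785880.
L_6 ≈ 181.4681713.
T_6 − L_6 ≈ 31.51042.

31.51042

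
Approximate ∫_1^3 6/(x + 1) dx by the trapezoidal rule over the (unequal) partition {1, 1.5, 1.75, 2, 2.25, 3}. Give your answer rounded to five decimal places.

4.18103

Subinterval widths: 0.5, 0.25, 0.25, 0.25, 0.75.
f(1) = 3, f(1.5) = 2.4, f(1.75) = 24/11, f(2) = 2, f(2.25) = 24/13, f(3) = 1.5.
On each subinterval the trapezoid contributes (Δx_i/2)·[f(x_{i-1}) + f(x_i)].
Sum ≈ 4.18103.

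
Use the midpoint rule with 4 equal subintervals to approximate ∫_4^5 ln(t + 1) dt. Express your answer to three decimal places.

1.703

Δt = (5 − 4)/4 = 0.25.
Midpoints: 4.125, 4.375, 4.625, 4.875.
f(4.125) ≈ 1.634, f(4.375) ≈ 1.682, f(4.625) ≈ 1.727, f(4.875) ≈ 1.771.
Sum = Δt · [f(4.125) + f(4.375) + f(4.625) + f(4.875)].
Sum ≈ 1.703.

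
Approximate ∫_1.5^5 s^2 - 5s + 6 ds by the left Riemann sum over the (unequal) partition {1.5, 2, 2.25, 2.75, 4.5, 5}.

Subinterval widths: 0.5, 0.25, 0.5, 1.75, 0.5.
Left endpoints: 1.5, 2, 2.25, 2.75, 4.5.
f(1.5) = 0.75, f(2) = 0, f(2.25) = -0.1875, f(2.75) = -0.1875, f(4.5) = 3.75.
Sum = Σ Δs_i · f(s_i).
Sum = 1.828125.

1.828125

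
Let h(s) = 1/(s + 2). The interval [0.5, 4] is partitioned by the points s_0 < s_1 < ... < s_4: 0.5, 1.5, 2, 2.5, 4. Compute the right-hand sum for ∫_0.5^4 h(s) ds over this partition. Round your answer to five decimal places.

Subinterval widths: 1, 0.5, 0.5, 1.5.
Right endpoints: 1.5, 2, 2.5, 4.
h(1.5) = 2/7, h(2) = 0.25, h(2.5) = 2/9, h(4) = 1/6.
Sum = Σ Δs_i · h(s_i).
Sum ≈ 0.77183.

0.77183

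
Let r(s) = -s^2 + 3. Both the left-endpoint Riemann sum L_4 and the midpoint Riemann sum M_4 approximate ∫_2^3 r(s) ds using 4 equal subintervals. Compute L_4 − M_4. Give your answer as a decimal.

0.609375

L_4 = -2.71875.
M_4 = -3.328125.
L_4 − M_4 = 0.609375.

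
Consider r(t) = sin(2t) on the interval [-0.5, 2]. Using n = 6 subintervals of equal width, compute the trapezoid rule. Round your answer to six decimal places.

Δt = (2 − (-0.5))/6 = 5/12.
r(-0.5) ≈ -0.841471, r(-1/12) ≈ -0.165896, r(1/3) ≈ 0.618370, r(0.75) ≈ 0.997495, r(7/6) ≈ 0.723086, r(19/12) ≈ -0.025071, r(2) ≈ -0.756802.
T_6 = (Δt/2)·[r(t_0) + 2r(t_1) + ... + 2r(t_{5}) + r(t_6)].
Sum ≈ 0.562019.

0.562019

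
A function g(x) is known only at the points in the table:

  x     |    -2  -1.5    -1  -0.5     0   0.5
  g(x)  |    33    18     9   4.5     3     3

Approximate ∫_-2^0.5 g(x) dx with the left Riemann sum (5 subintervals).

Δx = 0.5.
Sum = 0.5·[33 + 18 + 9 + 4.5 + 3] = 33.75.

33.75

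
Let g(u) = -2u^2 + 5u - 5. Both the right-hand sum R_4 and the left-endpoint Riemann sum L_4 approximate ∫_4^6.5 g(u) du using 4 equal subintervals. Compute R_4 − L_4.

R_4 = -100.1171875.
L_4 = -75.1171875.
R_4 − L_4 = -25.

-25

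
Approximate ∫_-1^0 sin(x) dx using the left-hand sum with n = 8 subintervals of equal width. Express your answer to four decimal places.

Δx = (0 − (-1))/8 = 0.125.
Left endpoints: -1, -0.875, -0.75, -0.625, -0.5, -0.375, -0.25, -0.125.
f(-1) ≈ -0.8415, f(-0.875) ≈ -0.7675, f(-0.75) ≈ -0.6816, f(-0.625) ≈ -0.5851, f(-0.5) ≈ -0.4794, f(-0.375) ≈ -0.3663, f(-0.25) ≈ -0.2474, f(-0.125) ≈ -0.1247.
Sum = Δx · [f(-1) + f(-0.875) + f(-0.75) + ...].
Sum ≈ -0.5117.

-0.5117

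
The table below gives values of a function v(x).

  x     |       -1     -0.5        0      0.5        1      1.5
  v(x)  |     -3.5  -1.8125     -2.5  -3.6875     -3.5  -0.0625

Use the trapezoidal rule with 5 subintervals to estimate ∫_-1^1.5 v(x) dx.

Δx = 0.5.
T_5 = (0.5/2)·[(-3.5) + 2·(-1.8125) + 2·(-2.5) + 2·(-3.6875) + 2·(-3.5) + (-0.0625)] = -6.640625.

-6.640625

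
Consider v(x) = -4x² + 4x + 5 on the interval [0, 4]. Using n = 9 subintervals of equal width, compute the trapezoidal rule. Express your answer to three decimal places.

-33.860

Δx = (4 − 0)/9 = 4/9.
v(0) = 5, v(4/9) = 485/81, v(8/9) = 437/81, v(4/3) = 29/9, v(16/9) = -43/81, v(20/9) = -475/81, v(8/3) = -115/9, v(28/9) = -1723/81, v(32/9) = -2539/81, v(4) = -43.
T_9 = (Δx/2)·[v(x_0) + 2v(x_1) + ... + 2v(x_{8}) + v(x_9)].
Sum ≈ -33.860.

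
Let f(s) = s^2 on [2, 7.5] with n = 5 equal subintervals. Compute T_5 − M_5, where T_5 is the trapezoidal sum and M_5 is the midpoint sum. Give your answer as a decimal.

1.66375

T_5 = 139.0675.
M_5 = 137.40375.
T_5 − M_5 = 1.66375.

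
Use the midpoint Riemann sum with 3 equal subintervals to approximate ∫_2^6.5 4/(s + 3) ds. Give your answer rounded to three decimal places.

2.557

Δs = (6.5 − 2)/3 = 1.5.
Midpoints: 2.75, 4.25, 5.75.
f(2.75) = 16/23, f(4.25) = 16/29, f(5.75) = 16/35.
Sum = Δs · [f(2.75) + f(4.25) + f(5.75)].
Sum ≈ 2.557.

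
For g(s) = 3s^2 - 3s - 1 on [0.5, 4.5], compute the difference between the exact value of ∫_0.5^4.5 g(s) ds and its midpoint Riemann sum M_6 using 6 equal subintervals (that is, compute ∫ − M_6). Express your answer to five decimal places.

0.44444

Exact integral: ∫_0.5^4.5 g(s) ds = 57.
M_6 ≈ 56.5555556.
Error ≈ 57 − 56.5555556 ≈ 0.44444.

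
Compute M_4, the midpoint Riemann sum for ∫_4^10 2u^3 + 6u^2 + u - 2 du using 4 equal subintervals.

6720

Δu = (10 − 4)/4 = 1.5.
Midpoints: 4.75, 6.25, 7.75, 9.25.
f(4.75) = 352.46875, f(6.25) = 726.90625, f(7.75) = 1297.09375, f(9.25) = 2103.53125.
Sum = Δu · [f(4.75) + f(6.25) + f(7.75) + f(9.25)].
Sum = 6720.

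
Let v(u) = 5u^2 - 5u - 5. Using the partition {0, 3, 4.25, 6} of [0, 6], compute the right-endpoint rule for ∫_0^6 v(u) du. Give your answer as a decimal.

Subinterval widths: 3, 1.25, 1.75.
Right endpoints: 3, 4.25, 6.
v(3) = 25, v(4.25) = 64.0625, v(6) = 145.
Sum = Σ Δu_i · v(u_i).
Sum = 408.828125.

408.828125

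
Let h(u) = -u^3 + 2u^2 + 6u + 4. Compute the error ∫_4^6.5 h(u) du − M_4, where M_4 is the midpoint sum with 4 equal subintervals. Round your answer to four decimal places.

Exact integral: ∫_4^6.5 h(u) du ≈ -153.098958.
M_4 ≈ -151.979980.
Error ≈ -153.098958 − (-151.979980) ≈ -1.1190.

-1.1190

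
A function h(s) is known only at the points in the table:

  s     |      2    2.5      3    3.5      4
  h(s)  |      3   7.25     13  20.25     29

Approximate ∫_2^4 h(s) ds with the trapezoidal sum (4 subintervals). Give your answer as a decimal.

Δs = 0.5.
T_4 = (0.5/2)·[3 + 2·7.25 + 2·13 + 2·20.25 + 29] = 28.25.

28.25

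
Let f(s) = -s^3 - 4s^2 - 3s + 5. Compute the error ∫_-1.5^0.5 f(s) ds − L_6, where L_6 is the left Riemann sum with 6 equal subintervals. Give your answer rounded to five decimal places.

Exact integral: ∫_-1.5^0.5 f(s) ds ≈ 9.5833333.
L_6 ≈ 9.7407407.
Error ≈ 9.5833333 − 9.7407407 ≈ -0.15741.

-0.15741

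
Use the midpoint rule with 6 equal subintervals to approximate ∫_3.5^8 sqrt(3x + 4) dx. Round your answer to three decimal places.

20.658

Δx = (8 − 3.5)/6 = 0.75.
Midpoints: 3.875, 4.625, 5.375, 6.125, 6.875, 7.625.
f(3.875) ≈ 3.953, f(4.625) ≈ 4.228, f(5.375) ≈ 4.486, f(6.125) ≈ 4.730, f(6.875) ≈ 4.962, f(7.625) ≈ 5.184.
Sum = Δx · [f(3.875) + f(4.625) + f(5.375) + ...].
Sum ≈ 20.658.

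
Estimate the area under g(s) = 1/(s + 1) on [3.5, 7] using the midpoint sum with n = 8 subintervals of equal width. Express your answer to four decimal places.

0.5751

Δs = (7 − 3.5)/8 = 0.4375.
Midpoints: 3.71875, 4.15625, 4.59375, 5.03125, 5.46875, 5.90625, 6.34375, 6.78125.
g(3.71875) = 32/151, g(4.15625) = 32/165, g(4.59375) = 32/179, g(5.03125) = 32/193, g(5.46875) = 32/207, g(5.90625) = 32/221, g(6.34375) = 32/235, g(6.78125) = 32/249.
Sum = Δs · [g(3.71875) + g(4.15625) + g(4.59375) + ...].
Sum ≈ 0.5751.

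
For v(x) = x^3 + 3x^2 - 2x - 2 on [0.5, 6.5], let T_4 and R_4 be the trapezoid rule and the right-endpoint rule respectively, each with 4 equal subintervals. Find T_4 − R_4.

T_4 = 697.125.
R_4 = 988.5.
T_4 − R_4 = -291.375.

-291.375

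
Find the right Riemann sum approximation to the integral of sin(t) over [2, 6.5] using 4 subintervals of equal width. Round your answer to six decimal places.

Δt = (6.5 − 2)/4 = 1.125.
Right endpoints: 3.125, 4.25, 5.375, 6.5.
f(3.125) ≈ 0.016592, f(4.25) ≈ -0.894989, f(5.375) ≈ -0.788389, f(6.5) ≈ 0.215120.
Sum = Δt · [f(3.125) + f(4.25) + f(5.375) + f(6.5)].
Sum ≈ -1.633124.

-1.633124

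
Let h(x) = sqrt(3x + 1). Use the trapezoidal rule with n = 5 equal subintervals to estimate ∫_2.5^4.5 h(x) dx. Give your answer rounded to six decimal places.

6.761240

Δx = (4.5 − 2.5)/5 = 0.4.
h(2.5) ≈ 2.915476, h(2.9) ≈ 3.114482, h(3.3) ≈ 3.301515, h(3.7) ≈ 3.478505, h(4.1) ≈ 3.646917, h(4.5) ≈ 3.807887.
T_5 = (Δx/2)·[h(x_0) + 2h(x_1) + ... + 2h(x_{4}) + h(x_5)].
Sum ≈ 6.761240.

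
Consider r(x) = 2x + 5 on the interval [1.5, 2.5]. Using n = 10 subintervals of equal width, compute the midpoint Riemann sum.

Δx = (2.5 − 1.5)/10 = 0.1.
Midpoints: 1.55, 1.65, 1.75, 1.85, 1.95, 2.05, 2.15, 2.25, 2.35, 2.45.
r(1.55) = 8.1, r(1.65) = 8.3, r(1.75) = 8.5, r(1.85) = 8.7, r(1.95) = 8.9, r(2.05) = 9.1, r(2.15) = 9.3, r(2.25) = 9.5, r(2.35) = 9.7, r(2.45) = 9.9.
Sum = Δx · [r(1.55) + r(1.65) + r(1.75) + ...].
Sum = 9.

9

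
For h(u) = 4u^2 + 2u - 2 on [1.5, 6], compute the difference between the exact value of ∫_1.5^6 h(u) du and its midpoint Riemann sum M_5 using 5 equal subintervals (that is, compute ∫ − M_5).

1.215

Exact integral: ∫_1.5^6 h(u) du = 308.25.
M_5 = 307.035.
Error = 308.25 − 307.035 = 1.215.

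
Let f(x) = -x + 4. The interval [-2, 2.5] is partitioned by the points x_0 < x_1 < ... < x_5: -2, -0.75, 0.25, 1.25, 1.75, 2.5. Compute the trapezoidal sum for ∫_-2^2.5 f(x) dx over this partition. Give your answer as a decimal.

Subinterval widths: 1.25, 1, 1, 0.5, 0.75.
f(-2) = 6, f(-0.75) = 4.75, f(0.25) = 3.75, f(1.25) = 2.75, f(1.75) = 2.25, f(2.5) = 1.5.
On each subinterval the trapezoid contributes (Δx_i/2)·[f(x_{i-1}) + f(x_i)].
Sum = 16.875.

16.875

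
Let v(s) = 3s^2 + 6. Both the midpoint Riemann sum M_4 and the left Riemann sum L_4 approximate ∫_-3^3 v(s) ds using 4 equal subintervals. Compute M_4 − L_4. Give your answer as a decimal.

-10.125

M_4 = 86.625.
L_4 = 96.75.
M_4 − L_4 = -10.125.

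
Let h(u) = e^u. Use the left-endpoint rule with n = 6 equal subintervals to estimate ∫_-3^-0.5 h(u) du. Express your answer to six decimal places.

Δu = (-0.5 − (-3))/6 = 5/12.
Left endpoints: -3, -31/12, -13/6, -1.75, -4/3, -11/12.
h(-3) ≈ 0.049787, h(-31/12) ≈ 0.075522, h(-13/6) ≈ 0.114559, h(-1.75) ≈ 0.173774, h(-4/3) ≈ 0.263597, h(-11/12) ≈ 0.399850.
Sum = Δu · [h(-3) + h(-31/12) + h(-13/6) + ...].
Sum ≈ 0.448787.

0.448787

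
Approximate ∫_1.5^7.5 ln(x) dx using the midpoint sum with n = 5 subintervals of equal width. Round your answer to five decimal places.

Δx = (7.5 − 1.5)/5 = 1.2.
Midpoints: 2.1, 3.3, 4.5, 5.7, 6.9.
f(2.1) ≈ 0.74194, f(3.3) ≈ 1.19392, f(4.5) ≈ 1.50408, f(5.7) ≈ 1.74047, f(6.9) ≈ 1.93152.
Sum = Δx · [f(2.1) + f(3.3) + f(4.5) + f(5.7) + f(6.9)].
Sum ≈ 8.53431.

8.53431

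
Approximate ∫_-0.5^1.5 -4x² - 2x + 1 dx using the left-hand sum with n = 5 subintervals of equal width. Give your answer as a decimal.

Δx = (1.5 − (-0.5))/5 = 0.4.
Left endpoints: -0.5, -0.1, 0.3, 0.7, 1.1.
f(-0.5) = 1, f(-0.1) = 1.16, f(0.3) = 0.04, f(0.7) = -2.36, f(1.1) = -6.04.
Sum = Δx · [f(-0.5) + f(-0.1) + f(0.3) + f(0.7) + f(1.1)].
Sum = -2.48.

-2.48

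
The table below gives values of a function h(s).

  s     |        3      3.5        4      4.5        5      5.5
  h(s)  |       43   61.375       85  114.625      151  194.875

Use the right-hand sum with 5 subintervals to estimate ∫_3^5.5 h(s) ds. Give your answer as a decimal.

Δs = 0.5.
Sum = 0.5·[61.375 + 85 + 114.625 + 151 + 194.875] = 303.4375.

303.4375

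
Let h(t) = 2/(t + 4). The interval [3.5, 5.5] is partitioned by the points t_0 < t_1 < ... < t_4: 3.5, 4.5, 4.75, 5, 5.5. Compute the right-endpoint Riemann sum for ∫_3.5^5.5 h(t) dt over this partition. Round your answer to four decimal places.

Subinterval widths: 1, 0.25, 0.25, 0.5.
Right endpoints: 4.5, 4.75, 5, 5.5.
h(4.5) = 4/17, h(4.75) = 8/35, h(5) = 2/9, h(5.5) = 4/19.
Sum = Σ Δt_i · h(t_i).
Sum ≈ 0.4533.

0.4533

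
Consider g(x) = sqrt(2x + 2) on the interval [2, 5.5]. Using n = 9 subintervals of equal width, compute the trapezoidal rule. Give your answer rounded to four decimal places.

10.7234

Δx = (5.5 − 2)/9 = 7/18.
g(2) ≈ 2.4495, g(43/18) ≈ 2.6034, g(25/9) ≈ 2.7487, g(19/6) ≈ 2.8868, g(32/9) ≈ 3.0185, g(71/18) ≈ 3.1447, g(13/3) ≈ 3.2660, g(85/18) ≈ 3.3830, g(46/9) ≈ 3.4960, g(5.5) ≈ 3.6056.
T_9 = (Δx/2)·[g(x_0) + 2g(x_1) + ... + 2g(x_{8}) + g(x_9)].
Sum ≈ 10.7234.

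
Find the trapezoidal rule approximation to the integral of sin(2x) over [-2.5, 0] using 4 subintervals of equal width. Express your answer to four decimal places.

-0.3103

Δx = (0 − (-2.5))/4 = 0.625.
f(-2.5) ≈ 0.9589, f(-1.875) ≈ 0.5716, f(-1.25) ≈ -0.5985, f(-0.625) ≈ -0.9490, f(0) ≈ 0.0000.
T_4 = (Δx/2)·[f(x_0) + 2f(x_1) + 2f(x_2) + 2f(x_3) + f(x_4)].
Sum ≈ -0.3103.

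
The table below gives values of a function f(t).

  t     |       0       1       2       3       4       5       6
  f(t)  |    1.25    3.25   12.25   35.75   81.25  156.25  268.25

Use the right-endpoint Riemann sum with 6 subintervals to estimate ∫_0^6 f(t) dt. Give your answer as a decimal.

557

Δt = 1.
Sum = 1·[3.25 + 12.25 + 35.75 + 81.25 + 156.25 + 268.25] = 557.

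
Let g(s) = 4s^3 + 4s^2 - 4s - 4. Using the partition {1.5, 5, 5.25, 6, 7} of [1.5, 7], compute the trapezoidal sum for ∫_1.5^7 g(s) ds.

3059.40625

Subinterval widths: 3.5, 0.25, 0.75, 1.
g(1.5) = 12.5, g(5) = 576, g(5.25) = 664.0625, g(6) = 980, g(7) = 1536.
On each subinterval the trapezoid contributes (Δs_i/2)·[g(s_{i-1}) + g(s_i)].
Sum = 3059.40625.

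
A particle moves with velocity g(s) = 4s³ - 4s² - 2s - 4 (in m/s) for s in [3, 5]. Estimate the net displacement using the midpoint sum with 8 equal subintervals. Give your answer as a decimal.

388.875

Δs = (5 − 3)/8 = 0.25.
Midpoints: 3.125, 3.375, 3.625, 3.875, 4.125, 4.375, 4.625, 4.875.
g(3.125) = 72.7578125, g(3.375) = 97.4609375, g(3.625) = 126.7265625, g(3.875) = 160.9296875, g(4.125) = 200.4453125, g(4.375) = 245.6484375, g(4.625) = 296.9140625, g(4.875) = 354.6171875.
Sum = Δs · [g(3.125) + g(3.375) + g(3.625) + ...].
Sum = 388.875.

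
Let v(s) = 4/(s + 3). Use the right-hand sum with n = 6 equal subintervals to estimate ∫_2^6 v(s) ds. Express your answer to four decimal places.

2.2367

Δs = (6 − 2)/6 = 2/3.
Right endpoints: 8/3, 10/3, 4, 14/3, 16/3, 6.
v(8/3) = 12/17, v(10/3) = 12/19, v(4) = 4/7, v(14/3) = 12/23, v(16/3) = 0.48, v(6) = 4/9.
Sum = Δs · [v(8/3) + v(10/3) + v(4) + ...].
Sum ≈ 2.2367.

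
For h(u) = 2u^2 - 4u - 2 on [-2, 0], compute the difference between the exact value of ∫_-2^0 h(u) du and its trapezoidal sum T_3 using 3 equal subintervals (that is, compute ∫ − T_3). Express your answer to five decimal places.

-0.29630

Exact integral: ∫_-2^0 h(u) du ≈ 9.3333333.
T_3 ≈ 9.6296296.
Error ≈ 9.3333333 − 9.6296296 ≈ -0.29630.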